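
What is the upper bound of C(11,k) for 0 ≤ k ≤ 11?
Maximum at k = 5 or k = 6: C(11,5) = 462.

Answer: 462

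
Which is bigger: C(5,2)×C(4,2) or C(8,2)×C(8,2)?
C(5,2)×C(4,2)=60, C(8,2)×C(8,2)=784.
Final answer: C(8,2)×C(8,2)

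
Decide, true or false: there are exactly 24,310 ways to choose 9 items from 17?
True

Working:
C(17,9) = 24,310.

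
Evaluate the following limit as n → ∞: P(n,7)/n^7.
1

Explanation: P(n,7) = n(n-1)···(n-6) ≈ n^7 for large n. Limit = 1.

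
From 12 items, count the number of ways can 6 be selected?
C(12,6) = 12! / (6! × (12-6)!)
         = 12! / (6! × 6!)
         = 924

Answer: 924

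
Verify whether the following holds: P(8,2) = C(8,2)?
False

Explanation: P(8,2) = 56 but C(8,2) = 28; they differ by a factor of 2! = 2, so the statement does not hold.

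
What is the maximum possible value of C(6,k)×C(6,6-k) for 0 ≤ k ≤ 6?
C(6,k)·C(6,6-k) = C(6,k)², maximised at the centre k = 3: C(6,3)² = 400.

Answer: 400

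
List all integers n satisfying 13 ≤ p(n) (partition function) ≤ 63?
Tabulating p(n) via p(n) = p(n−1) + p(n−2) − p(n−5) − p(n−7) + …: p(6)=11; p(7)=15; p(8)=22; p(9)=30; p(10)=42; p(11)=56; p(12)=77. So valid n = 7, 8, 9, 10, 11.

Answer: 7, 8, 9, 10, 11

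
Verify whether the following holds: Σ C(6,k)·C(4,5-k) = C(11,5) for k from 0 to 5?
False

Working:
Vandermonde's identity gives C(10,5) = 252; RHS C(11,5) = 462.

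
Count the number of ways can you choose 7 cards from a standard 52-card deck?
133,784,560
C(52,7) = 133,784,560.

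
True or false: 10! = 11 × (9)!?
False

Working:
10! = 10 × 9! = 3,628,800, but 11 × 9! = 3,991,680.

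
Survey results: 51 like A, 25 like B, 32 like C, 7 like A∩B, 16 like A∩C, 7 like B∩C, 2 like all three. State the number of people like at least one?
80

|A∪B∪C| = 51+25+32-7-16-7+2 = 80.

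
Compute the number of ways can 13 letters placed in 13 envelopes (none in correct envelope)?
Using D(n) = (n-1)[D(n-1) + D(n-2)]:
D(13) = (13-1) × [D(12) + D(11)]
      = 12 × [176214841 + 14684570]
      = 12 × 190899411
      = 2,290,792,932
Final answer: 2,290,792,932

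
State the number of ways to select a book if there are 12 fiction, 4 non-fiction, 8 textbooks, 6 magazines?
30

Reasoning: By the addition principle: 12 + 4 + 8 + 6 = 30.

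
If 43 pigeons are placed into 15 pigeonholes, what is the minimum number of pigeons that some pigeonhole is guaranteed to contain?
3

Explanation: Pigeonhole: ⌈43/15⌉ = 3.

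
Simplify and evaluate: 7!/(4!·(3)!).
35

Explanation: This is C(7,4) = 35.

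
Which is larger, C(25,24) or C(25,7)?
C(25,7)

C(25,24)=25, C(25,7)=480,700.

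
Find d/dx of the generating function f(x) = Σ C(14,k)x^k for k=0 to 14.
Term-by-term differentiation gives Σ k·C(14,k)x^{k-1} for k=1 to 14.
Final answer: Σ k·C(14,k)x^(k-1) for k=1 to 14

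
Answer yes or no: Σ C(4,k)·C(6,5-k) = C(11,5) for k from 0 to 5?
Vandermonde's identity gives C(10,5) = 252; RHS C(11,5) = 462.
Final answer: No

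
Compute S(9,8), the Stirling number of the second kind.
36

Reasoning: Using the Stirling recurrence: S(n,k) = k·S(n-1,k) + S(n-1,k-1)
S(9,8) = 8·S(8,8) + S(8,7)
         = 8·1 + 28
         = 8 + 28
         = 36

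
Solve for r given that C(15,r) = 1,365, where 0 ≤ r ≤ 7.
C(15,r) is increasing for 0 ≤ r ≤ 7. Stepping up (C(15,r+1) = C(15,r)·(15−r)/(r+1)): C(15,1) = 15, C(15,2) = 105, C(15,3) = 455, C(15,4) = 1,365 ✓. So r = 4.
Final answer: 4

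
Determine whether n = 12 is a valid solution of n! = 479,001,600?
Yes

Explanation: 12! = 12·11! = 12·39,916,800 = 479,001,600, which equals 479,001,600.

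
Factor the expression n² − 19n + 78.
(n − 6)(n − 13)

Reasoning: Seek roots whose sum is 19 and product is 78: (6, 13). So n² − 19n + 78 = (n − 6)(n − 13).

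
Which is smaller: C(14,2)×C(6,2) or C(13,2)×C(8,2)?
C(14,2)×C(6,2)

Explanation: C(14,2)×C(6,2)=1,365, C(13,2)×C(8,2)=2,184.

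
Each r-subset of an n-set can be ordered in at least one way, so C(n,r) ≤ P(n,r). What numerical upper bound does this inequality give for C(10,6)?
151,200

Working:
P(10,6) = 10·9·8·7·6·5 = 151,200, so C(10,6) ≤ 151,200. (The bound is loose by a factor of 6! = 720: C(10,6) = 151,200/720 = 210.)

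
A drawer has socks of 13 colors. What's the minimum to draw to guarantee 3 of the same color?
27

Explanation: Worst case: 2 of each = 26. One more: 27.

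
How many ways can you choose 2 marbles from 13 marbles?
78
C(13,2) = 13! / (2! × (13-2)!)
         = 13! / (2! × 11!)
         = 78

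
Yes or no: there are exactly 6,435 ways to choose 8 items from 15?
Yes
C(15,8) = 6,435.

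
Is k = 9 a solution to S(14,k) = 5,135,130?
S(14,9) = 9·S(13,9) + S(13,8) = 9·359,502 + 1,899,612 = 5,135,130, which equals 5,135,130.

Answer: Yes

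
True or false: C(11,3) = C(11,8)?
True

Reasoning: C(11,3) = C(11,11-3) by the symmetry property; both equal 165.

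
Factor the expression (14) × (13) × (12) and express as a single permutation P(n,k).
P(14,3) = 14!/(11)!

Working:
Product of 3 consecutive descending integers starting at 14: P(14,3) = 14!/11! = 2,184.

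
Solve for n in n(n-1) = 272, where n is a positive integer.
17
n² − n − 272 = 0, so n = (1 ± √(1 + 4·272))/2 = (1 ± √1,089)/2 = (1 ± 33)/2, i.e. n = 17 or n = -16. Taking the positive root, n = 17 (check: 17×16 = 272).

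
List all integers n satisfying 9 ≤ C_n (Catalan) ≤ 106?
4, 5

Solution: C_3=5; C_4=14; C_5=42; C_6=132. So valid n = 4, 5.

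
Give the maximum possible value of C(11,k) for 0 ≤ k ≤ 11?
Maximum at k = 5 or k = 6: C(11,5) = 462.
Final answer: 462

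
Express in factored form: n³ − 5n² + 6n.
n(n − 2)(n − 3)

Reasoning: n³ − 5n² + 6n = n(n² − 5n + 6) = n(n − 2)(n − 3).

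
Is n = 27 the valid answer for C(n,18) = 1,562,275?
No

C(27,18) = 27·26·25·24·23·22·21·20·19·18·17·16·15·14·13·12·11·10/18! = 30,006,805,143,348,633,600,000/6,402,373,705,728,000 = 4,686,825, which does not equal 1,562,275.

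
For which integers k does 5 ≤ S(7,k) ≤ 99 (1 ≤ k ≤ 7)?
S(7,1)=1; S(7,2)=63; S(7,3)=301; S(7,4)=350; S(7,5)=140; S(7,6)=21; S(7,7)=1. So valid k = 2, 6.
Final answer: 2, 6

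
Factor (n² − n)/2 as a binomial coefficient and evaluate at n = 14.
C(n,2); C(14,2) = 91

Working:
(n² − n)/2 = n(n−1)/2 = C(n,2). At n = 14: C(14,2) = 91.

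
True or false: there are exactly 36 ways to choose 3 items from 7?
False

C(7,3) = 35 ≠ 36.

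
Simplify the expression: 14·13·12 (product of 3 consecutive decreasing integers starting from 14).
2,184

This is P(14,3) = 14!/(11)! = 2,184.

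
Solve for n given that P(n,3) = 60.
5

Working:
P(n,3) = n(n−1)(n−2) is increasing in n; n(n−1)(n−2) ≈ (n−1)^3 = 60 gives n ≈ 4.9. Check: P(3,3) = 6, P(4,3) = 24, P(5,3) = 60 ✓. So n = 5.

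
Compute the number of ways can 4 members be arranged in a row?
Arrangements of 4 distinct objects: 4! = 24.

Answer: 24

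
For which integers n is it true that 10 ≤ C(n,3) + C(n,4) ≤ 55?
5, 6
C(4,3)+C(4,4)=5; C(5,3)+C(5,4)=15; C(6,3)+C(6,4)=35; C(7,3)+C(7,4)=70. So valid n = 5, 6.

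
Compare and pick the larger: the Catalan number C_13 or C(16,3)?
C_13

Solution: C_13 = C(26,13)/(13+1) = 10,400,600/14 = 742,900; C(16,3) = 560.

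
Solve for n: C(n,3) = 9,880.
40

Solution: C(n,3) = n(n−1)(n−2)/3! is increasing in n, and n(n−1)(n−2) = 3!·9,880 = 59,280 ≈ (n−1)^3 gives n ≈ 40.0. Check: C(38,3) = 8,436, C(39,3) = 9,139, C(40,3) = 9,880 ✓. So n = 40.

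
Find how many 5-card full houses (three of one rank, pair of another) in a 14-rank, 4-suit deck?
4,368

Triple rank: 14. Triple suits: C(4,3)=4. Pair rank: 13. Pair suits: C(4,2)=6. Total: 4,368.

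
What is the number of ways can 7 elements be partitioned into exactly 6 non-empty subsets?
21

This equals S(7,6), the Stirling number of the 2nd kind.
Using the Stirling recurrence: S(n,k) = k·S(n-1,k) + S(n-1,k-1)
S(7,6) = 6·S(6,6) + S(6,5)
         = 6·1 + 15
         = 6 + 15
         = 21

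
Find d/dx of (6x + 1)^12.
72(6x + 1)^11

Working:
Chain rule: 12(6x+1)^{11} × 6 = 72(6x+1)^{11}.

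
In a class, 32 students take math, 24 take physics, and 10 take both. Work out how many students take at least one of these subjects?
|A∪B| = |A|+|B|-|A∩B| = 32+24-10 = 46.
Final answer: 46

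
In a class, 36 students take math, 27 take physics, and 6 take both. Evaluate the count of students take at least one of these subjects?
|A∪B| = |A|+|B|-|A∩B| = 36+27-6 = 57.

Answer: 57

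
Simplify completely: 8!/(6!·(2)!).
28

Explanation: This is C(8,6) = 28.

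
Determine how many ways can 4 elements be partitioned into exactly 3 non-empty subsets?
6

Reasoning: This equals S(4,3), the Stirling number of the 2nd kind.
Using the Stirling recurrence: S(n,k) = k·S(n-1,k) + S(n-1,k-1)
S(4,3) = 3·S(3,3) + S(3,2)
         = 3·1 + 3
         = 3 + 3
         = 6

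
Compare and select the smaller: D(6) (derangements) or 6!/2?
D(6) = (6-1)·[D(5) + D(4)] = 5·[44 + 9] = 265; 6!/2 = 720/2 = 360.
Final answer: D(6)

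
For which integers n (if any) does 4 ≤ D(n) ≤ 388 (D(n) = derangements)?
Using D(n) = (n−1)[D(n−1) + D(n−2)] with D(1)=0, D(2)=1: D(3)=2; D(4)=9; D(5)=44; D(6)=265; D(7)=1,854. So valid n = 4, 5, 6.
Final answer: 4, 5, 6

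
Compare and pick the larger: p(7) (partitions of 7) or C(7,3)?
C(7,3)
Pentagonal recurrence p(n) = p(n−1) + p(n−2) − p(n−5) − p(n−7) + …: p(7) = p(6) + p(5) − p(2) − p(0) = 11 + 7 − 2 − 1 = 15; C(7,3) = 35.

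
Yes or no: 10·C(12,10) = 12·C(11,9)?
Absorption identity k·C(n,k) = n·C(n-1,k-1). LHS = 10·66 = 660; RHS = 12·55 = 660.
Final answer: Yes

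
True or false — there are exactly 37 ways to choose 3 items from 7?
False

Explanation: C(7,3) = 35 ≠ 37.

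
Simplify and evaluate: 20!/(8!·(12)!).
This is C(20,8) = 125,970.
Final answer: 125,970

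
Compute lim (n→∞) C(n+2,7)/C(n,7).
1

Solution: Both numerator and denominator grow as n^7/7! for large n, so the ratio → 1.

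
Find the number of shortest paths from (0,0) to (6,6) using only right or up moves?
Choose 6 rights from 12 moves: C(12,6) = 924.

Answer: 924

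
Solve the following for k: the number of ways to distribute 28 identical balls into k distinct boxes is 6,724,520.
Stars and bars: the count is C(28+k−1, k−1), increasing in k. k=6: C(33,5) = 237,336, k=7: C(34,6) = 1,344,904, k=8: C(35,7) = 6,724,520 ✓. So k = 8.
Final answer: 8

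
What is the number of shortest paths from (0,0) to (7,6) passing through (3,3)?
To (3,3): C(6,3)=20. From there: C(7,4)=35. Total: 700.
Final answer: 700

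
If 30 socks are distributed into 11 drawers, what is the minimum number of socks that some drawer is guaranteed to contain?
3
Pigeonhole: ⌈30/11⌉ = 3.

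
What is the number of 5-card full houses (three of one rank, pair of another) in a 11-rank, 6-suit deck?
Triple rank: 11. Triple suits: C(6,3)=20. Pair rank: 10. Pair suits: C(6,2)=15. Total: 33,000.
Final answer: 33,000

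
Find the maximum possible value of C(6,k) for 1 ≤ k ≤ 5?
20

C(6,k) is maximised at the centre of the row: C(6,3) = 20.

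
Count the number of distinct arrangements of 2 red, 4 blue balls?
Multinomial: 6!/(2! × 4!) = 15.

Answer: 15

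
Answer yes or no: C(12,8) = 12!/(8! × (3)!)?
No

The correct denominator is 8!×4!, giving C(12,8) = 495; the stated RHS is 12!/(8!×3!) = 1,980 ≠ 495, so the statement does not hold.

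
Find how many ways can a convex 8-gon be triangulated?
132

Explanation: Using the Catalan number formula: C_n = C(2n, n) / (n+1)
C_6 = C(12, 6) / (6+1)
     = 924 / 7
     = 132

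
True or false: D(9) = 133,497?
Derangements of 9 elements: D(9) = (9-1)·[D(8) + D(7)] = 8·[14,833 + 1,854] = 133,496.

Answer: False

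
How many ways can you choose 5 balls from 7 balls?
21

Working:
C(7,5) = 7! / (5! × (7-5)!)
         = 7! / (5! × 2!)
         = 21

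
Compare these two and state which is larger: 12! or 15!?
12!=479,001,600, 15!=1,307,674,368,000. 15! > 12!.
Final answer: 15!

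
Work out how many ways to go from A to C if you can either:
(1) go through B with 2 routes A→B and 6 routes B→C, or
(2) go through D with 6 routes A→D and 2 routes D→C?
Route via B: 2×6=12. Route via D: 6×2=12. Total: 24.

Answer: 24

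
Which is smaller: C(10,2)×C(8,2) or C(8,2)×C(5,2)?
C(10,2)×C(8,2)=1,260, C(8,2)×C(5,2)=280.
Final answer: C(8,2)×C(5,2)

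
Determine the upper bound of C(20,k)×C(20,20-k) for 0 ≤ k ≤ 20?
34,134,779,536

C(20,k)·C(20,20-k) = C(20,k)², maximised at the centre k = 10: C(20,10)² = 34,134,779,536.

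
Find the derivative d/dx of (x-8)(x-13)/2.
d/dx[(x-8)(x-13)] = (x-13) + (x-8) = 2x - 21. Dividing by 2 gives (2x - 21)/2.

Answer: (2x - 21)/2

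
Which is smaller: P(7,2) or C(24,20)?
P(7,2)

Working:
P(7,2)=42, C(24,20)=10,626.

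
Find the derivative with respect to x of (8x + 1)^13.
Chain rule: 13(8x+1)^{12} × 8 = 104(8x+1)^{12}.

Answer: 104(8x + 1)^12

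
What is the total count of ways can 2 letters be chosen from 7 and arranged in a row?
42

Reasoning: P(7,2) = 7!/(7-2)! = 42.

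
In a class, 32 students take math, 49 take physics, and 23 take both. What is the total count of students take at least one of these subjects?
58

Solution: |A∪B| = |A|+|B|-|A∩B| = 32+49-23 = 58.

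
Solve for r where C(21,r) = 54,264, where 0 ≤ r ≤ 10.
C(21,r) is increasing for 0 ≤ r ≤ 10. Stepping up (C(21,r+1) = C(21,r)·(21−r)/(r+1)): C(21,1) = 21, C(21,2) = 210, C(21,3) = 1,330, C(21,4) = 5,985, C(21,5) = 20,349, C(21,6) = 54,264 ✓. So r = 6.
Final answer: 6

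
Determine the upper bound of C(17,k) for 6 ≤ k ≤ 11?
24,310

Working:
C(17,k) is maximised at the centre of the row: C(17,8) = 24,310.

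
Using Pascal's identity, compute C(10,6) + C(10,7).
330
C(10,6) + C(10,7) = C(11,7) = 330.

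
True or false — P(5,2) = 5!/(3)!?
True

Explanation: Permutation formula P(n,k) = n!/(n-k)!: 5!/3! = 120/6 = 20 = P(5,2). The statement holds.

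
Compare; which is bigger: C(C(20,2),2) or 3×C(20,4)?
C(C(20,2),2)

Working:
C(C(20,2),2)=17,955, 3×C(20,4)=14,535.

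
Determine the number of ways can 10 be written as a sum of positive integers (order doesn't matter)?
42

Solution: Pentagonal recurrence p(n) = p(n−1) + p(n−2) − p(n−5) − p(n−7) + …: p(10) = p(9) + p(8) − p(5) − p(3) = 30 + 22 − 7 − 3 = 42.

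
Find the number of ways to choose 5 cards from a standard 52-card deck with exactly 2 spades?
13 spades and 39 non-spades: C(13,2) × C(39,3) = 78 × 9139 = 712,842.
Final answer: 712,842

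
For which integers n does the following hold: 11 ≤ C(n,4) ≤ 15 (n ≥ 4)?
6

Solution: C(5,4)=5; C(6,4)=15; C(7,4)=35. So valid n = 6.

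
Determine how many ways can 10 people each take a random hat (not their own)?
1,334,961

Using D(n) = (n-1)[D(n-1) + D(n-2)]:
D(10) = (10-1) × [D(9) + D(8)]
      = 9 × [133496 + 14833]
      = 9 × 148329
      = 1,334,961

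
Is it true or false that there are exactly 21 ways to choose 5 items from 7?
True

C(7,5) = 21.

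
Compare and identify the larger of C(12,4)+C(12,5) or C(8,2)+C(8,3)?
C(12,4)+C(12,5)

Reasoning: First=1,287, Second=84.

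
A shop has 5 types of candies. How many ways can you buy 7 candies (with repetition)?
Stars and bars: C(7+5-1, 7) = C(11, 7) = 330.
Final answer: 330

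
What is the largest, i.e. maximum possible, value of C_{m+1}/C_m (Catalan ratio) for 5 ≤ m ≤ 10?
7/2

Working:
C_{m+1}/C_m = 2(2m+1)/(m+2), which increases with m. Maximum at m = 10: 2·21/12 = 7/2.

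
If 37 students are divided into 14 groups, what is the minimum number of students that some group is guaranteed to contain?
Pigeonhole: ⌈37/14⌉ = 3.
Final answer: 3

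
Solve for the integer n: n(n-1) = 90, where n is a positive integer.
10

Explanation: n² − n − 90 = 0, so n = (1 ± √(1 + 4·90))/2 = (1 ± √361)/2 = (1 ± 19)/2, i.e. n = 10 or n = -9. Taking the positive root, n = 10 (check: 10×9 = 90).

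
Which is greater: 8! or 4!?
8!

Explanation: 8!=40,320, 4!=24. 8! > 4!.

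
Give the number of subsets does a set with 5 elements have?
32

Solution: Each element can be included or excluded: 2^5 = 32.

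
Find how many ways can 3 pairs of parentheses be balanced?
Using the Catalan number formula: C_n = C(2n, n) / (n+1)
C_3 = C(6, 3) / (3+1)
     = 20 / 4
     = 5
Final answer: 5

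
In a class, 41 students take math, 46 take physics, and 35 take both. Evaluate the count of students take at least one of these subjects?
52

Explanation: |A∪B| = |A|+|B|-|A∩B| = 41+46-35 = 52.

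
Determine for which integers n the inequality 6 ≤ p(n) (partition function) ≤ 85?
5, 6, 7, 8, 9, 10, 11, 12

Reasoning: Tabulating p(n) via p(n) = p(n−1) + p(n−2) − p(n−5) − p(n−7) + …: p(4)=5; p(5)=7; p(6)=11; p(7)=15; p(8)=22; p(9)=30; p(10)=42; p(11)=56; p(12)=77; p(13)=101. So valid n = 5, 6, 7, 8, 9, 10, 11, 12.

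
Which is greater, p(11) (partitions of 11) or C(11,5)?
C(11,5)

Solution: Pentagonal recurrence p(n) = p(n−1) + p(n−2) − p(n−5) − p(n−7) + …: p(11) = p(10) + p(9) − p(6) − p(4) = 42 + 30 − 11 − 5 = 56; C(11,5) = 462.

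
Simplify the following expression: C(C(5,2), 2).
C(5,2) = 10, then C(10, 2) = 45.
Final answer: 45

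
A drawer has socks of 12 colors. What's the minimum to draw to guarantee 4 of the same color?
Worst case: 3 of each = 36. One more: 37.

Answer: 37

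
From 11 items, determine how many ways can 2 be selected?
55

Working:
C(11,2) = 11! / (2! × (11-2)!)
         = 11! / (2! × 9!)
         = 55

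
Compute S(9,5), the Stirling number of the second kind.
6,951

Working:
Using the Stirling recurrence: S(n,k) = k·S(n-1,k) + S(n-1,k-1)
S(9,5) = 5·S(8,5) + S(8,4)
         = 5·1050 + 1701
         = 5250 + 1701
         = 6,951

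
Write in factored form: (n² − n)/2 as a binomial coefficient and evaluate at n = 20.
C(n,2); C(20,2) = 190

(n² − n)/2 = n(n−1)/2 = C(n,2). At n = 20: C(20,2) = 190.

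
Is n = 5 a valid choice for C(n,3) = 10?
C(5,3) = 5·4·3/3! = 60/6 = 10, which equals 10.
Final answer: Yes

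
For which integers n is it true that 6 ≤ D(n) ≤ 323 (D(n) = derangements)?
4, 5, 6

Solution: Using D(n) = (n−1)[D(n−1) + D(n−2)] with D(1)=0, D(2)=1: D(3)=2; D(4)=9; D(5)=44; D(6)=265; D(7)=1,854. So valid n = 4, 5, 6.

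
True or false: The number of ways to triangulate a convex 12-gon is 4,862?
False

Triangulations of a convex 12-gon are counted by the Catalan number C_10: C_10 = C(20,10)/(10+1) = 184,756/11 = 16,796.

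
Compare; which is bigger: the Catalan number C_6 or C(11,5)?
C(11,5)
C_6 = C(12,6)/(6+1) = 924/7 = 132; C(11,5) = 462.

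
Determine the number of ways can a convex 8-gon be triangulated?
132
Using the Catalan number formula: C_n = C(2n, n) / (n+1)
C_6 = C(12, 6) / (6+1)
     = 924 / 7
     = 132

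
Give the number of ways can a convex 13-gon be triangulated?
58,786

Reasoning: Using the Catalan number formula: C_n = C(2n, n) / (n+1)
C_11 = C(22, 11) / (11+1)
     = 705432 / 12
     = 58,786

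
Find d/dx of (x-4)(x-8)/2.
(2x - 12)/2

Solution: d/dx[(x-4)(x-8)] = (x-8) + (x-4) = 2x - 12. Dividing by 2 gives (2x - 12)/2.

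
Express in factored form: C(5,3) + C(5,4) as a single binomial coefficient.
C(6,4)

Working:
By Pascal's identity: C(5,3) + C(5,4) = C(6,4) = 15.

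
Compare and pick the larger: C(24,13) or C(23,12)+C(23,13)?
Equal

Explanation: By Pascal's identity: C(24,13) = C(23,12)+C(23,13) = 2,496,144. Equal.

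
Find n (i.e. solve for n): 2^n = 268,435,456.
28

Solution: 268,435,456 = 1,024 × 1,024 × 256 = 2^10 × 2^10 × 2^8 = 2^28, so n = 28.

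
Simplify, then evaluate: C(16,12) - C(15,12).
1,365
C(16,12) - C(15,12) = C(15,11) = 1,365.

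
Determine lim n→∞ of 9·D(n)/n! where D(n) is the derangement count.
9/e

Working:
D(n)/n! → 1/e, so 9·D(n)/n! → 9/e.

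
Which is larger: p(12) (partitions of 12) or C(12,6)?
Pentagonal recurrence p(n) = p(n−1) + p(n−2) − p(n−5) − p(n−7) + …: p(12) = p(11) + p(10) − p(7) − p(5) + p(0) = 56 + 42 − 15 − 7 + 1 = 77; C(12,6) = 924.
Final answer: C(12,6)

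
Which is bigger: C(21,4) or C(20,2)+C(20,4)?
C(21,4)

Working:
C(21,4)=5,985; C(20,2)+C(20,4)=190+4,845=5,035.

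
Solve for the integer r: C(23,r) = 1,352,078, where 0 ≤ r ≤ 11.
11

Working:
C(23,r) is increasing for 0 ≤ r ≤ 11. Stepping up (C(23,r+1) = C(23,r)·(23−r)/(r+1)): C(23,1) = 23, C(23,2) = 253, C(23,3) = 1,771, C(23,4) = 8,855, C(23,5) = 33,649, C(23,6) = 100,947, C(23,7) = 245,157, C(23,8) = 490,314, C(23,9) = 817,190, C(23,10) = 1,144,066, C(23,11) = 1,352,078 ✓. So r = 11.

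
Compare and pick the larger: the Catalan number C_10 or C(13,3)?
C_10
C_10 = C(20,10)/(10+1) = 184,756/11 = 16,796; C(13,3) = 286.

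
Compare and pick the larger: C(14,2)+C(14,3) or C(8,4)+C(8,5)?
C(14,2)+C(14,3)

Working:
First=455, Second=126.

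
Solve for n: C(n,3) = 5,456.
C(n,3) = n(n−1)(n−2)/3! is increasing in n, and n(n−1)(n−2) = 3!·5,456 = 32,736 ≈ (n−1)^3 gives n ≈ 33.0. Check: C(31,3) = 4,495, C(32,3) = 4,960, C(33,3) = 5,456 ✓. So n = 33.

Answer: 33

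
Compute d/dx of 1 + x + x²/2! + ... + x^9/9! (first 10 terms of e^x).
1 + x + x²/2! + ... + x^8/8!
Differentiating term by term gives the first 9 terms of e^x.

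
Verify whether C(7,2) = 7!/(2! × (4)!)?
False

Reasoning: The correct denominator is 2!×5!, giving C(7,2) = 21; the stated RHS is 7!/(2!×4!) = 105 ≠ 21, so the statement does not hold.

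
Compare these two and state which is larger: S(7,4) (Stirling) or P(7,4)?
P(7,4)

Reasoning: S(7,4) = 4·S(6,4) + S(6,3) = 4·65 + 90 = 350; P(7,4) = 840.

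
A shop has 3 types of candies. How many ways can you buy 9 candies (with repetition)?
55

Explanation: Stars and bars: C(9+3-1, 9) = C(11, 9) = 55.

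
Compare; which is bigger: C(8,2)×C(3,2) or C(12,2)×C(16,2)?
C(8,2)×C(3,2)=84, C(12,2)×C(16,2)=7,920.
Final answer: C(12,2)×C(16,2)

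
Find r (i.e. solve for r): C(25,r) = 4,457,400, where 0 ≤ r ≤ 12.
C(25,r) is increasing for 0 ≤ r ≤ 12. Stepping up (C(25,r+1) = C(25,r)·(25−r)/(r+1)): C(25,1) = 25, C(25,2) = 300, C(25,3) = 2,300, C(25,4) = 12,650, C(25,5) = 53,130, C(25,6) = 177,100, C(25,7) = 480,700, C(25,8) = 1,081,575, C(25,9) = 2,042,975, C(25,10) = 3,268,760, C(25,11) = 4,457,400 ✓. So r = 11.

Answer: 11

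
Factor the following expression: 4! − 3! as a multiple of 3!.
4! − 3! = 4·3! − 3! = (4 − 1)·3! = 3 × 3! = 18.
Final answer: 3 × 3! = 18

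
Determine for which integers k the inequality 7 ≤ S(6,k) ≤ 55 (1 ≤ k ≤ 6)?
2, 5
S(6,1)=1; S(6,2)=31; S(6,3)=90; S(6,4)=65; S(6,5)=15; S(6,6)=1. So valid k = 2, 5.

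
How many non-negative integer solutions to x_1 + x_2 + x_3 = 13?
C(13+3-1, 3-1) = 105.
Final answer: 105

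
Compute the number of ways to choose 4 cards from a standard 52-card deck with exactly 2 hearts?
57,798

Solution: 13 hearts and 39 non-hearts: C(13,2) × C(39,2) = 78 × 741 = 57,798.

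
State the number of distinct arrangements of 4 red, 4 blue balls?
70

Explanation: Multinomial: 8!/(4! × 4!) = 70.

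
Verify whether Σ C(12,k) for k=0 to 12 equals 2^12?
True

Solution: Binomial theorem: Σ C(12,k) = (1+1)^12 = 2^12 = 4,096; RHS 2^12 = 4,096.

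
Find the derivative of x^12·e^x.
(12x^11 + x^12)e^x

Reasoning: Product rule: d/dx[x^12]·e^x + x^12·d/dx[e^x] = 12x^{11}e^x + x^12e^x.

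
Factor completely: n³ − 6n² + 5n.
n(n − 1)(n − 5)

Explanation: n³ − 6n² + 5n = n(n² − 6n + 5) = n(n − 1)(n − 5).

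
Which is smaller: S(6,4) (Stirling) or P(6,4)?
S(6,4) = 4·S(5,4) + S(5,3) = 4·10 + 25 = 65; P(6,4) = 360.

Answer: S(6,4)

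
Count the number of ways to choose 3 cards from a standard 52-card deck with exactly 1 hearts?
9,633

Working:
13 hearts and 39 non-hearts: C(13,1) × C(39,2) = 13 × 741 = 9,633.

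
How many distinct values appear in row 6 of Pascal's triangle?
4
Row 6 has entries C(6,0)..C(6,6); by symmetry C(6,k)=C(6,6-k), giving 4 distinct values.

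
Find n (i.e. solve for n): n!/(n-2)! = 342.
19

Working:
n!/(n-2)! = n×(n-1), a product of 2 consecutive integers ≈ (n−0.5)^2. 342^(1/2) + 0.5 ≈ 19.0; check n = 19: 19×18 = 342 ✓. So n = 19.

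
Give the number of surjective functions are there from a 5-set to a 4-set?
240

Onto functions = 4! × S(5,4)
First compute S(5,4) via recurrence:
Using the Stirling recurrence: S(n,k) = k·S(n-1,k) + S(n-1,k-1)
S(5,4) = 4·S(4,4) + S(4,3)
         = 4·1 + 6
         = 4 + 6
         = 10
Then: 24 × 10 = 240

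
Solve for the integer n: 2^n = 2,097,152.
21
2,097,152 = 1,024 × 1,024 × 2 = 2^10 × 2^10 × 2^1 = 2^21, so n = 21.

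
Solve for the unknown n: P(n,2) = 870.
30

Solution: P(n,2) = n(n−1) is increasing in n; n(n−1) ≈ (n−0.5)^2 = 870 gives n ≈ 30.0. Check: P(28,2) = 756, P(29,2) = 812, P(30,2) = 870 ✓. So n = 30.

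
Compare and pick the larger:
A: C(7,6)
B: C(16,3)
B

Explanation: A=C(7,6)=7, B=C(16,3)=560.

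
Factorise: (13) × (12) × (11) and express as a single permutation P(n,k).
Product of 3 consecutive descending integers starting at 13: P(13,3) = 13!/10! = 1,716.
Final answer: P(13,3) = 13!/(10)!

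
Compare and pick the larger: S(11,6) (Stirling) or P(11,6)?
P(11,6)
S(11,6) = 6·S(10,6) + S(10,5) = 6·22,827 + 42,525 = 179,487; P(11,6) = 332,640.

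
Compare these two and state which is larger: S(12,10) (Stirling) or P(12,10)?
P(12,10)

Solution: S(12,10) = 10·S(11,10) + S(11,9) = 10·55 + 1,155 = 1,705; P(12,10) = 239,500,800.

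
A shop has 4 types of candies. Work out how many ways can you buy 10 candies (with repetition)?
286

Stars and bars: C(10+4-1, 10) = C(13, 10) = 286.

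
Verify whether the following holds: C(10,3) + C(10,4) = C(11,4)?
True

Explanation: Pascal's identity: LHS = 120 + 210 = 330; RHS = C(11,4) = 330. Both sides agree, so the statement holds.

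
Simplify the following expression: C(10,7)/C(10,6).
4/7

Reasoning: C(n,k+1)/C(n,k) = (n−k)/(k+1). Here (10−6)/(6+1) = 4/7 = 4/7.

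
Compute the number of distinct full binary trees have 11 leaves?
Using the Catalan number formula: C_n = C(2n, n) / (n+1)
C_10 = C(20, 10) / (10+1)
     = 184756 / 11
     = 16,796

Answer: 16,796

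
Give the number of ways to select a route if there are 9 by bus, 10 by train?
19

Solution: By the addition principle: 9 + 10 = 19.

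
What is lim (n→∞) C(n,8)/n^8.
1/40320

C(n,8) ≈ n^8/8! for large n. Limit = 1/8! = 1/40320.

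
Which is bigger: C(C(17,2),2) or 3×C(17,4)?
C(C(17,2),2)=9,180, 3×C(17,4)=7,140.
Final answer: C(C(17,2),2)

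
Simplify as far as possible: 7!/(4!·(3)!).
35

Solution: This is C(7,4) = 35.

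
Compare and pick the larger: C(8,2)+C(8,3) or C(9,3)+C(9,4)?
C(9,3)+C(9,4)
First=84, Second=210.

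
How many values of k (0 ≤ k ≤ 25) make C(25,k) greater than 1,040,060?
10

Solution: Row 25 is unimodal and symmetric about k=25/2. C(25,7)=480,700 ≤ 1,040,060; C(25,8)=1,081,575 > 1,040,060; by symmetry C(25,k) > 1,040,060 for k = 8..17. That's 17 - 8 + 1 = 10 values.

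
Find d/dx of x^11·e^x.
(11x^10 + x^11)e^x

Solution: Product rule: d/dx[x^11]·e^x + x^11·d/dx[e^x] = 11x^{10}e^x + x^11e^x.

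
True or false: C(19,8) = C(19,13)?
False

Reasoning: C(19,8) = 75,582 but C(19,13) = 27,132; symmetry gives C(19,8) = C(19,11), not C(19,13).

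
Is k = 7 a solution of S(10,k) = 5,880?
Yes
S(10,7) = 7·S(9,7) + S(9,6) = 7·462 + 2,646 = 5,880, which equals 5,880.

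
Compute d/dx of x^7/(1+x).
(7x^6(1+x) - x^7)/(1+x)²

Working:
Quotient rule: [7x^{6}(1+x) - x^7]/(1+x)².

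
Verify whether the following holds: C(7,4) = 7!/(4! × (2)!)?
False
The correct denominator is 4!×3!, giving C(7,4) = 35; the stated RHS is 7!/(4!×2!) = 105 ≠ 35, so the statement does not hold.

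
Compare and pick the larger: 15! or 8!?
15!=1,307,674,368,000, 8!=40,320. 15! > 8!.

Answer: 15!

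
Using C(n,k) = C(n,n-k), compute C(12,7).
792

C(12,7) = C(12,5) = 792.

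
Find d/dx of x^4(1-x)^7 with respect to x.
Product rule: 4x^{3}(1-x)^{7} + x^4·(-7)(1-x)^{6}.
Final answer: 4x^3(1-x)^7 - 7x^4(1-x)^6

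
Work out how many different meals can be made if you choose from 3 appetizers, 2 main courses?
6

By the multiplication principle: 3 × 2 = 6.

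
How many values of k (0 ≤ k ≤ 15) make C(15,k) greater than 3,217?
Row 15 is unimodal and symmetric about k=15/2. C(15,5)=3,003 ≤ 3,217; C(15,6)=5,005 > 3,217; by symmetry C(15,k) > 3,217 for k = 6..9. That's 9 - 6 + 1 = 4 values.

Answer: 4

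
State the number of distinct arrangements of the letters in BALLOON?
1,260

Reasoning: Word has 7 letters (B=1, A=1, L=2, O=2, N=1). Arrangements: 7!/Π(k!) = 1,260.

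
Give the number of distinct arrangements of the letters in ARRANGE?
1,260

Reasoning: Word has 7 letters (A=2, R=2, N=1, G=1, E=1). Arrangements: 7!/Π(k!) = 1,260.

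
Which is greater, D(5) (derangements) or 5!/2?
5!/2

Explanation: D(5) = (5-1)·[D(4) + D(3)] = 4·[9 + 2] = 44; 5!/2 = 120/2 = 60.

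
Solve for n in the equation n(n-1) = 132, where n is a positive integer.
12

Solution: n² − n − 132 = 0, so n = (1 ± √(1 + 4·132))/2 = (1 ± √529)/2 = (1 ± 23)/2, i.e. n = 12 or n = -11. Taking the positive root, n = 12 (check: 12×11 = 132).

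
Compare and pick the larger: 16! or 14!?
16!

Reasoning: 16!=20,922,789,888,000, 14!=87,178,291,200. 16! > 14!.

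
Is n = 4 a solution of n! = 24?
4! = 4·3! = 4·6 = 24, which equals 24.
Final answer: Yes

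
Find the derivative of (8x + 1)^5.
Chain rule: 5(8x+1)^{4} × 8 = 40(8x+1)^{4}.

Answer: 40(8x + 1)^4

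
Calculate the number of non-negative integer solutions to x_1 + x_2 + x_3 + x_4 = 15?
816

C(15+4-1, 4-1) = 816.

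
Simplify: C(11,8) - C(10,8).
C(11,8) - C(10,8) = C(10,7) = 120.
Final answer: 120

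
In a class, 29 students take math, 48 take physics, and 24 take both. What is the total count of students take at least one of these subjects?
53

Working:
|A∪B| = |A|+|B|-|A∩B| = 29+48-24 = 53.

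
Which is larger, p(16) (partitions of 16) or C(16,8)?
Pentagonal recurrence p(n) = p(n−1) + p(n−2) − p(n−5) − p(n−7) + …: p(16) = p(15) + p(14) − p(11) − p(9) + p(4) + p(1) = 176 + 135 − 56 − 30 + 5 + 1 = 231; C(16,8) = 12,870.

Answer: C(16,8)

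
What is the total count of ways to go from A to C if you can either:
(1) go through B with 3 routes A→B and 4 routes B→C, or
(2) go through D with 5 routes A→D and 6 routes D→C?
Route via B: 3×4=12. Route via D: 5×6=30. Total: 42.
Final answer: 42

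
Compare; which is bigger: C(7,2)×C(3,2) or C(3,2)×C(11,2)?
C(7,2)×C(3,2)=63, C(3,2)×C(11,2)=165.
Final answer: C(3,2)×C(11,2)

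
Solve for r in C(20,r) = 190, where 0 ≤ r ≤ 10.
2
C(20,r) is increasing for 0 ≤ r ≤ 10. Stepping up (C(20,r+1) = C(20,r)·(20−r)/(r+1)): C(20,1) = 20, C(20,2) = 190 ✓. So r = 2.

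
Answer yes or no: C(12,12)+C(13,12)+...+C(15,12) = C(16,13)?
Yes

Explanation: Hockey stick identity gives Σ = C(16,13) = 560; RHS C(16,13) = 560.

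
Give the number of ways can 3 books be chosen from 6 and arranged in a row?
120

Working:
P(6,3) = 6!/(6-3)! = 120.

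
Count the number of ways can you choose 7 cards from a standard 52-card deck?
C(52,7) = 133,784,560.
Final answer: 133,784,560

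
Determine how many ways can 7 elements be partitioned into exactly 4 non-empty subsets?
350

Explanation: This equals S(7,4), the Stirling number of the 2nd kind.
Using the Stirling recurrence: S(n,k) = k·S(n-1,k) + S(n-1,k-1)
S(7,4) = 4·S(6,4) + S(6,3)
         = 4·65 + 90
         = 260 + 90
         = 350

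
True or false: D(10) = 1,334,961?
True

Reasoning: Derangements of 10 elements: D(10) = (10-1)·[D(9) + D(8)] = 9·[133,496 + 14,833] = 1,334,961.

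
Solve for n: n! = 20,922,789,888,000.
16

Explanation: n! is strictly increasing. 14! = 87,178,291,200, 15! = 1,307,674,368,000, 16! = 20,922,789,888,000 ✓. So n = 16.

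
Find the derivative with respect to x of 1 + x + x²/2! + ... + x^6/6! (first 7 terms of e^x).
1 + x + x²/2! + ... + x^5/5!

Differentiating term by term gives the first 6 terms of e^x.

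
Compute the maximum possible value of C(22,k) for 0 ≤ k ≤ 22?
Maximum at k = 11: C(22,11) = 705,432.

Answer: 705,432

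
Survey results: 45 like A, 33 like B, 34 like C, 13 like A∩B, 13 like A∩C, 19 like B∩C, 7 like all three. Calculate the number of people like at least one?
|A∪B∪C| = 45+33+34-13-13-19+7 = 74.
Final answer: 74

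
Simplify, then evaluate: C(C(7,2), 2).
210

Explanation: C(7,2) = 21, then C(21, 2) = 210.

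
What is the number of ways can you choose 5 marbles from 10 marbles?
252

Solution: C(10,5) = 10! / (5! × (10-5)!)
         = 10! / (5! × 5!)
         = 252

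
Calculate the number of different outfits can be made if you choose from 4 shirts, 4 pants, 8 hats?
128

Solution: By the multiplication principle: 4 × 4 × 8 = 128.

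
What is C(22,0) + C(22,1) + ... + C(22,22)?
Sum of binomial coefficients = 2^22 = 4,194,304.
Final answer: 4,194,304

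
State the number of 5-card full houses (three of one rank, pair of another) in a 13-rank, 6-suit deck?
46,800

Triple rank: 13. Triple suits: C(6,3)=20. Pair rank: 12. Pair suits: C(6,2)=15. Total: 46,800.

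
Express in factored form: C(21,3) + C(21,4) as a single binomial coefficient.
C(22,4)

Reasoning: By Pascal's identity: C(21,3) + C(21,4) = C(22,4) = 7,315.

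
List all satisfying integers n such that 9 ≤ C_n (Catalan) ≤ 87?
4, 5

C_3=5; C_4=14; C_5=42; C_6=132. So valid n = 4, 5.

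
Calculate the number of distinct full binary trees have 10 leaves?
4,862

Reasoning: Using the Catalan number formula: C_n = C(2n, n) / (n+1)
C_9 = C(18, 9) / (9+1)
     = 48620 / 10
     = 4,862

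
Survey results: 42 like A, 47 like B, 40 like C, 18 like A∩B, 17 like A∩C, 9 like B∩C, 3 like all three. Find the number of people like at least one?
88

Reasoning: |A∪B∪C| = 42+47+40-18-17-9+3 = 88.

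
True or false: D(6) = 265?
True
Derangements of 6 elements: D(6) = (6-1)·[D(5) + D(4)] = 5·[44 + 9] = 265.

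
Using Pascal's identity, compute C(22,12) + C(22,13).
1,144,066
C(22,12) + C(22,13) = C(23,13) = 1,144,066.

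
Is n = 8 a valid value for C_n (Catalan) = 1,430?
Yes

Working:
C_8 = C(16,8)/(8+1) = 12,870/9 = 1,430, which equals 1,430.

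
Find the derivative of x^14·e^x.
(14x^13 + x^14)e^x

Explanation: Product rule: d/dx[x^14]·e^x + x^14·d/dx[e^x] = 14x^{13}e^x + x^14e^x.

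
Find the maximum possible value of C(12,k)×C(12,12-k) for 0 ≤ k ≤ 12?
853,776
C(12,k)·C(12,12-k) = C(12,k)², maximised at the centre k = 6: C(12,6)² = 853,776.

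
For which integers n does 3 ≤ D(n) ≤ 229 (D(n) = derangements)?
4, 5
Using D(n) = (n−1)[D(n−1) + D(n−2)] with D(1)=0, D(2)=1: D(3)=2; D(4)=9; D(5)=44; D(6)=265. So valid n = 4, 5.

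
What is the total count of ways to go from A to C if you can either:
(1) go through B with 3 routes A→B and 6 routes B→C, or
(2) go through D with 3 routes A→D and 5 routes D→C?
33

Working:
Route via B: 3×6=18. Route via D: 3×5=15. Total: 33.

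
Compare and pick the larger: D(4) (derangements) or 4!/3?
D(4)

Explanation: D(4) = (4-1)·[D(3) + D(2)] = 3·[2 + 1] = 9; 4!/3 = 24/3 = 8.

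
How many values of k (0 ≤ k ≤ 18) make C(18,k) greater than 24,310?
5

Explanation: Row 18 is unimodal and symmetric about k=18/2. C(18,6)=18,564 ≤ 24,310; C(18,7)=31,824 > 24,310; by symmetry C(18,k) > 24,310 for k = 7..11. That's 11 - 7 + 1 = 5 values.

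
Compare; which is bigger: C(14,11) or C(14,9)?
C(14,9)

Reasoning: C(14,11)=364, C(14,9)=2,002.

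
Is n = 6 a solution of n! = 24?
No
6! = 6·5! = 6·120 = 720, which does not equal 24.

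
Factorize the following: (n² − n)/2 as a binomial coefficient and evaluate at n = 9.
C(n,2); C(9,2) = 36

Explanation: (n² − n)/2 = n(n−1)/2 = C(n,2). At n = 9: C(9,2) = 36.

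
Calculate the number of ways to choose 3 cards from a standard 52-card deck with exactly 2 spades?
3,042

Working:
13 spades and 39 non-spades: C(13,2) × C(39,1) = 78 × 39 = 3,042.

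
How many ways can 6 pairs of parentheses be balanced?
Using the Catalan number formula: C_n = C(2n, n) / (n+1)
C_6 = C(12, 6) / (6+1)
     = 924 / 7
     = 132
Final answer: 132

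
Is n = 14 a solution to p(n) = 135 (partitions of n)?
Yes

Solution: Pentagonal recurrence p(n) = p(n−1) + p(n−2) − p(n−5) − p(n−7) + …: p(14) = p(13) + p(12) − p(9) − p(7) + p(2) = 101 + 77 − 30 − 15 + 2 = 135, which equals 135.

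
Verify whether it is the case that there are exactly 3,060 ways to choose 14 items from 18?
True

C(18,14) = 3,060.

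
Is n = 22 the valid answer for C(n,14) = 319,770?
Yes

Working:
C(22,14) = 22·21·20·19·18·17·16·15·14·13·12·11·10·9/14! = 27,877,002,177,024,000/87,178,291,200 = 319,770, which equals 319,770.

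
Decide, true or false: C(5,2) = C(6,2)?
LHS = C(5,2) = 10; RHS = C(6,2) = 15. 10 ≠ 15, so the statement does not hold.
Final answer: False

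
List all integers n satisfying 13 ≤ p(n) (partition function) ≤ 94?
7, 8, 9, 10, 11, 12

Tabulating p(n) via p(n) = p(n−1) + p(n−2) − p(n−5) − p(n−7) + …: p(6)=11; p(7)=15; p(8)=22; p(9)=30; p(10)=42; p(11)=56; p(12)=77; p(13)=101. So valid n = 7, 8, 9, 10, 11, 12.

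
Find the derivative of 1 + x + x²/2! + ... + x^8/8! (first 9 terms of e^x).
1 + x + x²/2! + ... + x^7/7!

Explanation: Differentiating term by term gives the first 8 terms of e^x.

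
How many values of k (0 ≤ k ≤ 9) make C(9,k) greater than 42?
4

Reasoning: Row 9 is unimodal and symmetric about k=9/2. C(9,2)=36 ≤ 42; C(9,3)=84 > 42; by symmetry C(9,k) > 42 for k = 3..6. That's 6 - 3 + 1 = 4 values.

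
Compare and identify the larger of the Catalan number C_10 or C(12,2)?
C_10

Solution: C_10 = C(20,10)/(10+1) = 184,756/11 = 16,796; C(12,2) = 66.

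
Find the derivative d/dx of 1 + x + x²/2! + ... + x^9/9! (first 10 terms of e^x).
1 + x + x²/2! + ... + x^8/8!

Explanation: Differentiating term by term gives the first 9 terms of e^x.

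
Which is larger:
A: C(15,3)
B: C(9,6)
A=C(15,3)=455, B=C(9,6)=84.
Final answer: A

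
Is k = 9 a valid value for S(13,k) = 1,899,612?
No
S(13,9) = 9·S(12,9) + S(12,8) = 9·22,275 + 159,027 = 359,502, which does not equal 1,899,612.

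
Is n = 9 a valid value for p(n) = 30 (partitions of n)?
Yes

Explanation: Pentagonal recurrence p(n) = p(n−1) + p(n−2) − p(n−5) − p(n−7) + …: p(9) = p(8) + p(7) − p(4) − p(2) = 22 + 15 − 5 − 2 = 30, which equals 30.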